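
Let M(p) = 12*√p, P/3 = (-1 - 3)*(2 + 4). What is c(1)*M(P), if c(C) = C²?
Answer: 72*I*√2 ≈ 101.82*I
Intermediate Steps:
P = -72 (P = 3*((-1 - 3)*(2 + 4)) = 3*(-4*6) = 3*(-24) = -72)
c(1)*M(P) = 1²*(12*√(-72)) = 1*(12*(6*I*√2)) = 1*(72*I*√2) = 72*I*√2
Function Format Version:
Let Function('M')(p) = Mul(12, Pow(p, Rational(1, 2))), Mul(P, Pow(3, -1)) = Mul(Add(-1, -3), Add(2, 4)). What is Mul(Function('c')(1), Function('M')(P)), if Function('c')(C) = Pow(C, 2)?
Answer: Mul(72, I, Pow(2, Rational(1, 2))) ≈ Mul(101.82, I)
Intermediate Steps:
P = -72 (P = Mul(3, Mul(Add(-1, -3), Add(2, 4))) = Mul(3, Mul(-4, 6)) = Mul(3, -24) = -72)
Mul(Function('c')(1), Function('M')(P)) = Mul(Pow(1, 2), Mul(12, Pow(-72, Rational(1, 2)))) = Mul(1, Mul(12, Mul(6, I, Pow(2, Rational(1, 2))))) = Mul(1, Mul(72, I, Pow(2, Rational(1, 2)))) = Mul(72, I, Pow(2, Rational(1, 2)))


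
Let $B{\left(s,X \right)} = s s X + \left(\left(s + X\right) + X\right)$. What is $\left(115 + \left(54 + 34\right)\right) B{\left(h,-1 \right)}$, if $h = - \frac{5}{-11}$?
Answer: $- \frac{43036}{121} \approx -355.67$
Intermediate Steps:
$h = \frac{5}{11}$ ($h = \left(-5\right) \left(- \frac{1}{11}\right) = \frac{5}{11} \approx 0.45455$)
$B{\left(s,X \right)} = s + 2 X + X s^{2}$ ($B{\left(s,X \right)} = s^{2} X + \left(\left(X + s\right) + X\right) = X s^{2} + \left(s + 2 X\right) = s + 2 X + X s^{2}$)
$\left(115 + \left(54 + 34\right)\right) B{\left(h,-1 \right)} = \left(115 + \left(54 + 34\right)\right) \left(\frac{5}{11} + 2 \left(-1\right) - \left(\frac{5}{11}\right)^{2}\right) = \left(115 + 88\right) \left(\frac{5}{11} - 2 - \frac{25}{121}\right) = 203 \left(\frac{5}{11} - 2 - \frac{25}{121}\right) = 203 \left(- \frac{212}{121}\right) = - \frac{43036}{121}$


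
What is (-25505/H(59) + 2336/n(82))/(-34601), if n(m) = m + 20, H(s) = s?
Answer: 1231843/104114409 ≈ 0.011832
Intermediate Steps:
n(m) = 20 + m
(-25505/H(59) + 2336/n(82))/(-34601) = (-25505/59 + 2336/(20 + 82))/(-34601) = (-25505*1/59 + 2336/102)*(-1/34601) = (-25505/59 + 2336*(1/102))*(-1/34601) = (-25505/59 + 1168/51)*(-1/34601) = -1231843/3009*(-1/34601) = 1231843/104114409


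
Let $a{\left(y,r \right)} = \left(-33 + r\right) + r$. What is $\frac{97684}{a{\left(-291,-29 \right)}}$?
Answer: $- \frac{97684}{91} \approx -1073.5$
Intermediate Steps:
$a{\left(y,r \right)} = -33 + 2 r$
$\frac{97684}{a{\left(-291,-29 \right)}} = \frac{97684}{-33 + 2 \left(-29\right)} = \frac{97684}{-33 - 58} = \frac{97684}{-91} = 97684 \left(- \frac{1}{91}\right) = - \frac{97684}{91}$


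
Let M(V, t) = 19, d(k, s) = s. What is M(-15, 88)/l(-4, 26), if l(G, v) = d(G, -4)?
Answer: -19/4 ≈ -4.7500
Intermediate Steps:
l(G, v) = -4
M(-15, 88)/l(-4, 26) = 19/(-4) = 19*(-¼) = -19/4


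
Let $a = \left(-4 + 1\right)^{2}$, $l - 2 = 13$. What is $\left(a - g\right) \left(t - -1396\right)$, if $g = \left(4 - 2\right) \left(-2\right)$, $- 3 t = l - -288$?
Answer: $16835$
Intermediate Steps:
$l = 15$ ($l = 2 + 13 = 15$)
$t = -101$ ($t = - \frac{15 - -288}{3} = - \frac{15 + 288}{3} = \left(- \frac{1}{3}\right) 303 = -101$)
$a = 9$ ($a = \left(-3\right)^{2} = 9$)
$g = -4$ ($g = 2 \left(-2\right) = -4$)
$\left(a - g\right) \left(t - -1396\right) = \left(9 - -4\right) \left(-101 - -1396\right) = \left(9 + 4\right) \left(-101 + 1396\right) = 13 \cdot 1295 = 16835$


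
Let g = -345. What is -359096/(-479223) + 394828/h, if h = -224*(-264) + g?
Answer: 70107423860/9391333131 ≈ 7.4651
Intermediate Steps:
h = 58791 (h = -224*(-264) - 345 = 59136 - 345 = 58791)
-359096/(-479223) + 394828/h = -359096/(-479223) + 394828/58791 = -359096*(-1/479223) + 394828*(1/58791) = 359096/479223 + 394828/58791 = 70107423860/9391333131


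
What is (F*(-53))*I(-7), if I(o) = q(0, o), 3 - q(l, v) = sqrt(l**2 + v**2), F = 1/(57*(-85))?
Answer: -212/4845 ≈ -0.043756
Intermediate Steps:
F = -1/4845 (F = (1/57)*(-1/85) = -1/4845 ≈ -0.00020640)
q(l, v) = 3 - sqrt(l**2 + v**2)
I(o) = 3 - sqrt(o**2) (I(o) = 3 - sqrt(0**2 + o**2) = 3 - sqrt(0 + o**2) = 3 - sqrt(o**2))
(F*(-53))*I(-7) = (-1/4845*(-53))*(3 - sqrt((-7)**2)) = 53*(3 - sqrt(49))/4845 = 53*(3 - 1*7)/4845 = 53*(3 - 7)/4845 = (53/4845)*(-4) = -212/4845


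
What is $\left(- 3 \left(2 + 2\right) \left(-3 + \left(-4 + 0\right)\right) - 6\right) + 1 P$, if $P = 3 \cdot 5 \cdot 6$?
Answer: $168$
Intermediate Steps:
$P = 90$ ($P = 15 \cdot 6 = 90$)
$\left(- 3 \left(2 + 2\right) \left(-3 + \left(-4 + 0\right)\right) - 6\right) + 1 P = \left(- 3 \left(2 + 2\right) \left(-3 + \left(-4 + 0\right)\right) - 6\right) + 1 \cdot 90 = \left(- 3 \cdot 4 \left(-3 - 4\right) - 6\right) + 90 = \left(- 3 \cdot 4 \left(-7\right) - 6\right) + 90 = \left(\left(-3\right) \left(-28\right) - 6\right) + 90 = \left(84 - 6\right) + 90 = 78 + 90 = 168$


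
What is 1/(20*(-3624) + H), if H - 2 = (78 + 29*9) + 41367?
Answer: -1/30772 ≈ -3.2497e-5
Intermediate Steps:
H = 41708 (H = 2 + ((78 + 29*9) + 41367) = 2 + ((78 + 261) + 41367) = 2 + (339 + 41367) = 2 + 41706 = 41708)
1/(20*(-3624) + H) = 1/(20*(-3624) + 41708) = 1/(-72480 + 41708) = 1/(-30772) = -1/30772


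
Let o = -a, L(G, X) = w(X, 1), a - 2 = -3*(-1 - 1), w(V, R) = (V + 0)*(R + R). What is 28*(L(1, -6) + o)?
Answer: -560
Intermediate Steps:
w(V, R) = 2*R*V (w(V, R) = V*(2*R) = 2*R*V)
a = 8 (a = 2 - 3*(-1 - 1) = 2 - 3*(-2) = 2 + 6 = 8)
L(G, X) = 2*X (L(G, X) = 2*1*X = 2*X)
o = -8 (o = -1*8 = -8)
28*(L(1, -6) + o) = 28*(2*(-6) - 8) = 28*(-12 - 8) = 28*(-20) = -560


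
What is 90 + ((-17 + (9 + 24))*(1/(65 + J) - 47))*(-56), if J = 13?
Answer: 1645430/39 ≈ 42191.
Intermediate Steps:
90 + ((-17 + (9 + 24))*(1/(65 + J) - 47))*(-56) = 90 + ((-17 + (9 + 24))*(1/(65 + 13) - 47))*(-56) = 90 + ((-17 + 33)*(1/78 - 47))*(-56) = 90 + (16*(1/78 - 47))*(-56) = 90 + (16*(-3665/78))*(-56) = 90 - 29320/39*(-56) = 90 + 1641920/39 = 1645430/39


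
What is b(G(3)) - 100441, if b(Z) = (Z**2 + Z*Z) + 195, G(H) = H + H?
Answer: -100174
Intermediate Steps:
G(H) = 2*H
b(Z) = 195 + 2*Z**2 (b(Z) = (Z**2 + Z**2) + 195 = 2*Z**2 + 195 = 195 + 2*Z**2)
b(G(3)) - 100441 = (195 + 2*(2*3)**2) - 100441 = (195 + 2*6**2) - 100441 = (195 + 2*36) - 100441 = (195 + 72) - 100441 = 267 - 100441 = -100174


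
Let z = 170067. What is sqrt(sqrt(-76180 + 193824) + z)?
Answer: sqrt(170067 + 2*sqrt(29411)) ≈ 412.81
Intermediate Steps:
sqrt(sqrt(-76180 + 193824) + z) = sqrt(sqrt(-76180 + 193824) + 170067) = sqrt(sqrt(117644) + 170067) = sqrt(2*sqrt(29411) + 170067) = sqrt(170067 + 2*sqrt(29411))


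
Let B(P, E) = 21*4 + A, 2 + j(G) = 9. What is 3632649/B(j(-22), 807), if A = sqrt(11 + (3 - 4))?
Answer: 152571258/3523 - 3632649*sqrt(10)/7046 ≈ 41677.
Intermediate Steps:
j(G) = 7 (j(G) = -2 + 9 = 7)
A = sqrt(10) (A = sqrt(11 - 1) = sqrt(10) ≈ 3.1623)
B(P, E) = 84 + sqrt(10) (B(P, E) = 21*4 + sqrt(10) = 84 + sqrt(10))
3632649/B(j(-22), 807) = 3632649/(84 + sqrt(10))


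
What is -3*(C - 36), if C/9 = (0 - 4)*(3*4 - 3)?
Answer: 1080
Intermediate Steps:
C = -324 (C = 9*((0 - 4)*(3*4 - 3)) = 9*(-4*(12 - 3)) = 9*(-4*9) = 9*(-36) = -324)
-3*(C - 36) = -3*(-324 - 36) = -3*(-360) = 1080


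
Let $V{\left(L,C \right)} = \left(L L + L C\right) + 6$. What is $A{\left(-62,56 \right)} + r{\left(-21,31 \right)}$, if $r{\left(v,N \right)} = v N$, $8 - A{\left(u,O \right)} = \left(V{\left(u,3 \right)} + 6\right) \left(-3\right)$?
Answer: $10367$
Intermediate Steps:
$V{\left(L,C \right)} = 6 + L^{2} + C L$ ($V{\left(L,C \right)} = \left(L^{2} + C L\right) + 6 = 6 + L^{2} + C L$)
$A{\left(u,O \right)} = 44 + 3 u^{2} + 9 u$ ($A{\left(u,O \right)} = 8 - \left(\left(6 + u^{2} + 3 u\right) + 6\right) \left(-3\right) = 8 - \left(12 + u^{2} + 3 u\right) \left(-3\right) = 8 - \left(-36 - 9 u - 3 u^{2}\right) = 8 + \left(36 + 3 u^{2} + 9 u\right) = 44 + 3 u^{2} + 9 u$)
$r{\left(v,N \right)} = N v$
$A{\left(-62,56 \right)} + r{\left(-21,31 \right)} = \left(44 + 3 \left(-62\right)^{2} + 9 \left(-62\right)\right) + 31 \left(-21\right) = \left(44 + 3 \cdot 3844 - 558\right) - 651 = \left(44 + 11532 - 558\right) - 651 = 11018 - 651 = 10367$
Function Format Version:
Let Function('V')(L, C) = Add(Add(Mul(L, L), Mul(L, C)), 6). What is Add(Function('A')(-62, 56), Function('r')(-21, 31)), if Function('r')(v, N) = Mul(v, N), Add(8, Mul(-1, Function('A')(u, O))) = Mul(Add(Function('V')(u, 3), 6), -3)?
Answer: 10367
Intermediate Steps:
Function('V')(L, C) = Add(6, Pow(L, 2), Mul(C, L)) (Function('V')(L, C) = Add(Add(Pow(L, 2), Mul(C, L)), 6) = Add(6, Pow(L, 2), Mul(C, L)))
Function('A')(u, O) = Add(44, Mul(3, Pow(u, 2)), Mul(9, u)) (Function('A')(u, O) = Add(8, Mul(-1, Mul(Add(Add(6, Pow(u, 2), Mul(3, u)), 6), -3))) = Add(8, Mul(-1, Mul(Add(12, Pow(u, 2), Mul(3, u)), -3))) = Add(8, Mul(-1, Add(-36, Mul(-9, u), Mul(-3, Pow(u, 2))))) = Add(8, Add(36, Mul(3, Pow(u, 2)), Mul(9, u))) = Add(44, Mul(3, Pow(u, 2)), Mul(9, u)))
Function('r')(v, N) = Mul(N, v)
Add(Function('A')(-62, 56), Function('r')(-21, 31)) = Add(Add(44, Mul(3, Pow(-62, 2)), Mul(9, -62)), Mul(31, -21)) = Add(Add(44, Mul(3, 3844), -558), -651) = Add(Add(44, 11532, -558), -651) = Add(11018, -651) = 10367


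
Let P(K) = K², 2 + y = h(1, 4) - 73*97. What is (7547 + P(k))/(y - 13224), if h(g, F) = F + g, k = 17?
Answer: -3918/10151 ≈ -0.38597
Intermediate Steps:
y = -7078 (y = -2 + ((4 + 1) - 73*97) = -2 + (5 - 7081) = -2 - 7076 = -7078)
(7547 + P(k))/(y - 13224) = (7547 + 17²)/(-7078 - 13224) = (7547 + 289)/(-20302) = 7836*(-1/20302) = -3918/10151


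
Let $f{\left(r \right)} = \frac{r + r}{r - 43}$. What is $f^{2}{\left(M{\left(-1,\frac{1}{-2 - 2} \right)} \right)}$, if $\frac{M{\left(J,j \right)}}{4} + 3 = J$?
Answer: $\frac{1024}{3481} \approx 0.29417$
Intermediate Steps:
$M{\left(J,j \right)} = -12 + 4 J$
$f{\left(r \right)} = \frac{2 r}{-43 + r}$
$f^{2}{\left(M{\left(-1,\frac{1}{-2 - 2} \right)} \right)} = \left(\frac{2 \left(-12 + 4 \left(-1\right)\right)}{-43 + \left(-12 + 4 \left(-1\right)\right)}\right)^{2} = \left(\frac{2 \left(-12 - 4\right)}{-43 - 16}\right)^{2} = \left(2 \left(-16\right) \frac{1}{-43 - 16}\right)^{2} = \left(2 \left(-16\right) \frac{1}{-59}\right)^{2} = \left(2 \left(-16\right) \left(- \frac{1}{59}\right)\right)^{2} = \left(\frac{32}{59}\right)^{2} = \frac{1024}{3481}$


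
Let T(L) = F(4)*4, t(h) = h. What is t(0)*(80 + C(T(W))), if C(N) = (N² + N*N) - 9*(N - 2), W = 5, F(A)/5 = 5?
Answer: 0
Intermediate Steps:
F(A) = 25 (F(A) = 5*5 = 25)
T(L) = 100 (T(L) = 25*4 = 100)
C(N) = 18 - 9*N + 2*N² (C(N) = (N² + N²) - 9*(-2 + N) = 2*N² + (18 - 9*N) = 18 - 9*N + 2*N²)
t(0)*(80 + C(T(W))) = 0*(80 + (18 - 9*100 + 2*100²)) = 0*(80 + (18 - 900 + 2*10000)) = 0*(80 + (18 - 900 + 20000)) = 0*(80 + 19118) = 0*19198 = 0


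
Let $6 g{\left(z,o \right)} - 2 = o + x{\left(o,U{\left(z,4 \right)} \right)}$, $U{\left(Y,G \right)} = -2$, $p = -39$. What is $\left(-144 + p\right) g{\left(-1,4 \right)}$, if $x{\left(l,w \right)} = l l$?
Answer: $-671$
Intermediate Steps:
$x{\left(l,w \right)} = l^{2}$
$g{\left(z,o \right)} = \frac{1}{3} + \frac{o}{6} + \frac{o^{2}}{6}$ ($g{\left(z,o \right)} = \frac{1}{3} + \frac{o + o^{2}}{6} = \frac{1}{3} + \left(\frac{o}{6} + \frac{o^{2}}{6}\right) = \frac{1}{3} + \frac{o}{6} + \frac{o^{2}}{6}$)
$\left(-144 + p\right) g{\left(-1,4 \right)} = \left(-144 - 39\right) \left(\frac{1}{3} + \frac{1}{6} \cdot 4 + \frac{4^{2}}{6}\right) = - 183 \left(\frac{1}{3} + \frac{2}{3} + \frac{1}{6} \cdot 16\right) = - 183 \left(\frac{1}{3} + \frac{2}{3} + \frac{8}{3}\right) = \left(-183\right) \frac{11}{3} = -671$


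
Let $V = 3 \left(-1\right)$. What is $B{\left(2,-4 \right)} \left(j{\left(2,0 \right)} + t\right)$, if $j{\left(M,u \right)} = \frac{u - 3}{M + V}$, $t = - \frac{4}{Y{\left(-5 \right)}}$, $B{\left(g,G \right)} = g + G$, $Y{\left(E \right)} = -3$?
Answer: $- \frac{26}{3} \approx -8.6667$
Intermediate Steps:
$V = -3$
$B{\left(g,G \right)} = G + g$
$t = \frac{4}{3}$ ($t = - \frac{4}{-3} = \left(-4\right) \left(- \frac{1}{3}\right) = \frac{4}{3} \approx 1.3333$)
$j{\left(M,u \right)} = \frac{-3 + u}{-3 + M}$ ($j{\left(M,u \right)} = \frac{u - 3}{M - 3} = \frac{-3 + u}{-3 + M}$)
$B{\left(2,-4 \right)} \left(j{\left(2,0 \right)} + t\right) = \left(-4 + 2\right) \left(\frac{-3 + 0}{-3 + 2} + \frac{4}{3}\right) = - 2 \left(\frac{1}{-1} \left(-3\right) + \frac{4}{3}\right) = - 2 \left(\left(-1\right) \left(-3\right) + \frac{4}{3}\right) = - 2 \left(3 + \frac{4}{3}\right) = \left(-2\right) \frac{13}{3} = - \frac{26}{3}$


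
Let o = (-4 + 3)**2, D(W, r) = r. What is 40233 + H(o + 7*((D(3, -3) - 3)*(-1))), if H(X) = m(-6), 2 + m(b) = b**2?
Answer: 40267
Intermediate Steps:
m(b) = -2 + b**2
o = 1 (o = (-1)**2 = 1)
H(X) = 34 (H(X) = -2 + (-6)**2 = -2 + 36 = 34)
40233 + H(o + 7*((D(3, -3) - 3)*(-1))) = 40233 + 34 = 40267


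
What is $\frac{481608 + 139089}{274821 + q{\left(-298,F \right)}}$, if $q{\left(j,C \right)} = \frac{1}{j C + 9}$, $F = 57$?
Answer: $\frac{10537572969}{4665636116} \approx 2.2585$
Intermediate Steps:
$q{\left(j,C \right)} = \frac{1}{9 + C j}$ ($q{\left(j,C \right)} = \frac{1}{C j + 9} = \frac{1}{9 + C j}$)
$\frac{481608 + 139089}{274821 + q{\left(-298,F \right)}} = \frac{481608 + 139089}{274821 + \frac{1}{9 + 57 \left(-298\right)}} = \frac{620697}{274821 + \frac{1}{9 - 16986}} = \frac{620697}{274821 + \frac{1}{-16977}} = \frac{620697}{274821 - \frac{1}{16977}} = \frac{620697}{\frac{4665636116}{16977}} = 620697 \cdot \frac{16977}{4665636116} = \frac{10537572969}{4665636116}$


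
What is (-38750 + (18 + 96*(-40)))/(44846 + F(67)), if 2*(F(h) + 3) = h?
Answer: -85144/89753 ≈ -0.94865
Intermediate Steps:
F(h) = -3 + h/2
(-38750 + (18 + 96*(-40)))/(44846 + F(67)) = (-38750 + (18 + 96*(-40)))/(44846 + (-3 + (½)*67)) = (-38750 + (18 - 3840))/(44846 + (-3 + 67/2)) = (-38750 - 3822)/(44846 + 61/2) = -42572/89753/2 = -42572*2/89753 = -85144/89753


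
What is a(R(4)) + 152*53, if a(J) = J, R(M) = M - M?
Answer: 8056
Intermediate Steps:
R(M) = 0
a(R(4)) + 152*53 = 0 + 152*53 = 0 + 8056 = 8056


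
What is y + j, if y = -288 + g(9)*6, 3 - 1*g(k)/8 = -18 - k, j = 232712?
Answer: 233864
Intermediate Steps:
g(k) = 168 + 8*k (g(k) = 24 - 8*(-18 - k) = 24 + (144 + 8*k) = 168 + 8*k)
y = 1152 (y = -288 + (168 + 8*9)*6 = -288 + (168 + 72)*6 = -288 + 240*6 = -288 + 1440 = 1152)
y + j = 1152 + 232712 = 233864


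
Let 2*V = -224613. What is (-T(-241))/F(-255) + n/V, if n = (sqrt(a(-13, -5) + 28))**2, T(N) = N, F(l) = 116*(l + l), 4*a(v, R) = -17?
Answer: -18980611/4429368360 ≈ -0.0042852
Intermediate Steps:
V = -224613/2 (V = (1/2)*(-224613) = -224613/2 ≈ -1.1231e+5)
a(v, R) = -17/4 (a(v, R) = (1/4)*(-17) = -17/4)
F(l) = 232*l (F(l) = 116*(2*l) = 232*l)
n = 95/4 (n = (sqrt(-17/4 + 28))**2 = (sqrt(95/4))**2 = (sqrt(95)/2)**2 = 95/4 ≈ 23.750)
(-T(-241))/F(-255) + n/V = (-1*(-241))/((232*(-255))) + 95/(4*(-224613/2)) = 241/(-59160) + (95/4)*(-2/224613) = 241*(-1/59160) - 95/449226 = -241/59160 - 95/449226 = -18980611/4429368360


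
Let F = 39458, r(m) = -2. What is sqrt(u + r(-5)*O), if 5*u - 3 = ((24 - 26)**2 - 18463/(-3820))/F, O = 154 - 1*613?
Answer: sqrt(5217510523505677394)/75364780 ≈ 30.308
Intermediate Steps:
O = -459 (O = 154 - 613 = -459)
u = 452222423/753647800 (u = 3/5 + (((24 - 26)**2 - 18463/(-3820))/39458)/5 = 3/5 + (((-2)**2 - 18463*(-1/3820))*(1/39458))/5 = 3/5 + ((4 + 18463/3820)*(1/39458))/5 = 3/5 + ((33743/3820)*(1/39458))/5 = 3/5 + (1/5)*(33743/150729560) = 3/5 + 33743/753647800 = 452222423/753647800 ≈ 0.60004)
sqrt(u + r(-5)*O) = sqrt(452222423/753647800 - 2*(-459)) = sqrt(452222423/753647800 + 918) = sqrt(692300902823/753647800) = sqrt(5217510523505677394)/75364780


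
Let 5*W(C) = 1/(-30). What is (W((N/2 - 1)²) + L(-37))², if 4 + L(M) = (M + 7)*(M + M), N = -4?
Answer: 110489095201/22500 ≈ 4.9106e+6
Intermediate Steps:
L(M) = -4 + 2*M*(7 + M) (L(M) = -4 + (M + 7)*(M + M) = -4 + (7 + M)*(2*M) = -4 + 2*M*(7 + M))
W(C) = -1/150 (W(C) = (⅕)/(-30) = (⅕)*(-1/30) = -1/150)
(W((N/2 - 1)²) + L(-37))² = (-1/150 + (-4 + 2*(-37)² + 14*(-37)))² = (-1/150 + (-4 + 2*1369 - 518))² = (-1/150 + (-4 + 2738 - 518))² = (-1/150 + 2216)² = (332399/150)² = 110489095201/22500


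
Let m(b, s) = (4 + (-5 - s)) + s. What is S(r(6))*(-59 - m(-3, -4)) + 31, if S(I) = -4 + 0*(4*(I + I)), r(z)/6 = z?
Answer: 263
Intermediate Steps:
r(z) = 6*z
m(b, s) = -1 (m(b, s) = (-1 - s) + s = -1)
S(I) = -4 (S(I) = -4 + 0*(4*(2*I)) = -4 + 0*(8*I) = -4 + 0 = -4)
S(r(6))*(-59 - m(-3, -4)) + 31 = -4*(-59 - 1*(-1)) + 31 = -4*(-59 + 1) + 31 = -4*(-58) + 31 = 232 + 31 = 263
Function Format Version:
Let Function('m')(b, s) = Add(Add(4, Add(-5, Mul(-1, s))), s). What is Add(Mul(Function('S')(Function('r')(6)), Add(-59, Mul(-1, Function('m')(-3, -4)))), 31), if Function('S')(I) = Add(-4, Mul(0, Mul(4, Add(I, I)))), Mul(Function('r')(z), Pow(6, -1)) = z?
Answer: 263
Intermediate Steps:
Function('r')(z) = Mul(6, z)
Function('m')(b, s) = -1 (Function('m')(b, s) = Add(Add(-1, Mul(-1, s)), s) = -1)
Function('S')(I) = -4 (Function('S')(I) = Add(-4, Mul(0, Mul(4, Mul(2, I)))) = Add(-4, Mul(0, Mul(8, I))) = Add(-4, 0) = -4)
Add(Mul(Function('S')(Function('r')(6)), Add(-59, Mul(-1, Function('m')(-3, -4)))), 31) = Add(Mul(-4, Add(-59, Mul(-1, -1))), 31) = Add(Mul(-4, Add(-59, 1)), 31) = Add(Mul(-4, -58), 31) = Add(232, 31) = 263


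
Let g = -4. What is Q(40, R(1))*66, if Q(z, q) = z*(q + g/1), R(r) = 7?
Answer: 7920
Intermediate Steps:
Q(z, q) = z*(-4 + q) (Q(z, q) = z*(q - 4/1) = z*(q - 4*1) = z*(q - 4) = z*(-4 + q))
Q(40, R(1))*66 = (40*(-4 + 7))*66 = (40*3)*66 = 120*66 = 7920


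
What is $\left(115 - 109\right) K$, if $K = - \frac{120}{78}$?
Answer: $- \frac{120}{13} \approx -9.2308$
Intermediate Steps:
$K = - \frac{20}{13}$ ($K = \left(-120\right) \frac{1}{78} = - \frac{20}{13} \approx -1.5385$)
$\left(115 - 109\right) K = \left(115 - 109\right) \left(- \frac{20}{13}\right) = 6 \left(- \frac{20}{13}\right) = - \frac{120}{13}$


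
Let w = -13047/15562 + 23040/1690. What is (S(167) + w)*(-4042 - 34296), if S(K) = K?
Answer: -9064181092039/1314989 ≈ -6.8930e+6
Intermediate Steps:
w = 33649905/2629978 (w = -13047*1/15562 + 23040*(1/1690) = -13047/15562 + 2304/169 = 33649905/2629978 ≈ 12.795)
(S(167) + w)*(-4042 - 34296) = (167 + 33649905/2629978)*(-4042 - 34296) = (472856231/2629978)*(-38338) = -9064181092039/1314989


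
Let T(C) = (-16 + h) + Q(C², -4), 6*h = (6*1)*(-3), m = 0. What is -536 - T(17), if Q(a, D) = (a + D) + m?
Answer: -802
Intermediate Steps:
h = -3 (h = ((6*1)*(-3))/6 = (6*(-3))/6 = (⅙)*(-18) = -3)
Q(a, D) = D + a (Q(a, D) = (a + D) + 0 = (D + a) + 0 = D + a)
T(C) = -23 + C² (T(C) = (-16 - 3) + (-4 + C²) = -19 + (-4 + C²) = -23 + C²)
-536 - T(17) = -536 - (-23 + 17²) = -536 - (-23 + 289) = -536 - 1*266 = -536 - 266 = -802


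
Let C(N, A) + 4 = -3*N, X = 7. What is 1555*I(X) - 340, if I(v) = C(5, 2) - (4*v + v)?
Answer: -84310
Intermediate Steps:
C(N, A) = -4 - 3*N
I(v) = -19 - 5*v (I(v) = (-4 - 3*5) - (4*v + v) = (-4 - 15) - 5*v = -19 - 5*v)
1555*I(X) - 340 = 1555*(-19 - 5*7) - 340 = 1555*(-19 - 35) - 340 = 1555*(-54) - 340 = -83970 - 340 = -84310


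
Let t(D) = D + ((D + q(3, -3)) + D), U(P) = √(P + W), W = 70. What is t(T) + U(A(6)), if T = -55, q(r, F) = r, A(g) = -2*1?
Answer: -162 + 2*√17 ≈ -153.75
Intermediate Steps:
A(g) = -2
U(P) = √(70 + P) (U(P) = √(P + 70) = √(70 + P))
t(D) = 3 + 3*D (t(D) = D + ((D + 3) + D) = D + ((3 + D) + D) = D + (3 + 2*D) = 3 + 3*D)
t(T) + U(A(6)) = (3 + 3*(-55)) + √(70 - 2) = (3 - 165) + √68 = -162 + 2*√17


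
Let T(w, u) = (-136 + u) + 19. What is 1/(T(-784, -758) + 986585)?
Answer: 1/985710 ≈ 1.0145e-6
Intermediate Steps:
T(w, u) = -117 + u
1/(T(-784, -758) + 986585) = 1/((-117 - 758) + 986585) = 1/(-875 + 986585) = 1/985710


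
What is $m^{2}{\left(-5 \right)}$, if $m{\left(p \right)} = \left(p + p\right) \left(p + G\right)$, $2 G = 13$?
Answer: $225$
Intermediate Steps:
$G = \frac{13}{2}$ ($G = \frac{1}{2} \cdot 13 = \frac{13}{2} \approx 6.5$)
$m{\left(p \right)} = 2 p \left(\frac{13}{2} + p\right)$ ($m{\left(p \right)} = \left(p + p\right) \left(p + \frac{13}{2}\right) = 2 p \left(\frac{13}{2} + p\right)$)
$m^{2}{\left(-5 \right)} = \left(- 5 \left(13 + 2 \left(-5\right)\right)\right)^{2} = \left(- 5 \left(13 - 10\right)\right)^{2} = \left(\left(-5\right) 3\right)^{2} = \left(-15\right)^{2} = 225$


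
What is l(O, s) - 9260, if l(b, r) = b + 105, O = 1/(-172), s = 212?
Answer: -1574661/172 ≈ -9155.0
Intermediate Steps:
O = -1/172 ≈ -0.0058140
l(b, r) = 105 + b
l(O, s) - 9260 = (105 - 1/172) - 9260 = 18059/172 - 9260 = -1574661/172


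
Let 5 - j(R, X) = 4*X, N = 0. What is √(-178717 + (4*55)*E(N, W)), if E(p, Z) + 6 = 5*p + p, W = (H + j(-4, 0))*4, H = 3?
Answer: I*√180037 ≈ 424.31*I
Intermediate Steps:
j(R, X) = 5 - 4*X
W = 32 (W = (3 + (5 - 4*0))*4 = (3 + (5 + 0))*4 = (3 + 5)*4 = 8*4 = 32)
E(p, Z) = -6 + 6*p (E(p, Z) = -6 + (5*p + p) = -6 + 6*p)
√(-178717 + (4*55)*E(N, W)) = √(-178717 + (4*55)*(-6 + 6*0)) = √(-178717 + 220*(-6 + 0)) = √(-178717 + 220*(-6)) = √(-178717 - 1320) = √(-180037) = I*√180037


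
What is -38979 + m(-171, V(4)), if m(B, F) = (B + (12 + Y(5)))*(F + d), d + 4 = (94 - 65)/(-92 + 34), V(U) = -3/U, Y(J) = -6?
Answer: -152451/4 ≈ -38113.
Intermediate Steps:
d = -9/2 (d = -4 + (94 - 65)/(-92 + 34) = -4 + 29/(-58) = -4 + 29*(-1/58) = -4 - 1/2 = -9/2 ≈ -4.5000)
m(B, F) = (6 + B)*(-9/2 + F) (m(B, F) = (B + (12 - 6))*(F - 9/2) = (B + 6)*(-9/2 + F) = (6 + B)*(-9/2 + F))
-38979 + m(-171, V(4)) = -38979 + (-27 + 6*(-3/4) - 9/2*(-171) - (-513)/4) = -38979 + (-27 + 6*(-3*1/4) + 1539/2 - (-513)/4) = -38979 + (-27 + 6*(-3/4) + 1539/2 - 171*(-3/4)) = -38979 + (-27 - 9/2 + 1539/2 + 513/4) = -38979 + 3465/4 = -152451/4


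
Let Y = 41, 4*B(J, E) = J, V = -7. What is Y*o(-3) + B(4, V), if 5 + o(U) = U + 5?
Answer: -122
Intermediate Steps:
B(J, E) = J/4
o(U) = U (o(U) = -5 + (U + 5) = -5 + (5 + U) = U)
Y*o(-3) + B(4, V) = 41*(-3) + (¼)*4 = -123 + 1 = -122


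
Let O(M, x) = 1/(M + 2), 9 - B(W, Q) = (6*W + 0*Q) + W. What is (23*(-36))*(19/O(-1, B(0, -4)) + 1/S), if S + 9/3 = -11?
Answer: -109710/7 ≈ -15673.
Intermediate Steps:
S = -14 (S = -3 - 11 = -14)
B(W, Q) = 9 - 7*W (B(W, Q) = 9 - ((6*W + 0*Q) + W) = 9 - ((6*W + 0) + W) = 9 - (6*W + W) = 9 - 7*W)
O(M, x) = 1/(2 + M)
(23*(-36))*(19/O(-1, B(0, -4)) + 1/S) = (23*(-36))*(19/(1/(2 - 1)) + 1/(-14)) = -828*(19/(1/1) + 1*(-1/14)) = -828*(19/1 - 1/14) = -828*(19*1 - 1/14) = -828*(19 - 1/14) = -828*265/14 = -109710/7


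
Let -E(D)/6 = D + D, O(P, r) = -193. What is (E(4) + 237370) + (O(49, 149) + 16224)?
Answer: 253353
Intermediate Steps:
E(D) = -12*D (E(D) = -6*(D + D) = -12*D)
(E(4) + 237370) + (O(49, 149) + 16224) = (-12*4 + 237370) + (-193 + 16224) = (-48 + 237370) + 16031 = 237322 + 16031 = 253353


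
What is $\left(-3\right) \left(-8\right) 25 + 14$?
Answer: $614$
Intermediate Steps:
$\left(-3\right) \left(-8\right) 25 + 14 = 24 \cdot 25 + 14 = 600 + 14 = 614$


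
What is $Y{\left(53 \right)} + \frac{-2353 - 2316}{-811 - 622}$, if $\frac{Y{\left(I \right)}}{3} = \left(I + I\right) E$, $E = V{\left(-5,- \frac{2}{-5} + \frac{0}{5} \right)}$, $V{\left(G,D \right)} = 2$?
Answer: $\frac{916057}{1433} \approx 639.26$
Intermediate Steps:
$E = 2$
$Y{\left(I \right)} = 12 I$ ($Y{\left(I \right)} = 3 \left(I + I\right) 2 = 3 \cdot 2 I 2 = 3 \cdot 4 I = 12 I$)
$Y{\left(53 \right)} + \frac{-2353 - 2316}{-811 - 622} = 12 \cdot 53 + \frac{-2353 - 2316}{-811 - 622} = 636 - \frac{4669}{-1433} = 636 - - \frac{4669}{1433} = 636 + \frac{4669}{1433} = \frac{916057}{1433}$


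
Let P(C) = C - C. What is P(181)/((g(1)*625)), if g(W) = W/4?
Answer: 0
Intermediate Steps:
g(W) = W/4 (g(W) = W*(1/4) = W/4)
P(C) = 0
P(181)/((g(1)*625)) = 0/((((1/4)*1)*625)) = 0/(((1/4)*625)) = 0/(625/4) = 0*(4/625) = 0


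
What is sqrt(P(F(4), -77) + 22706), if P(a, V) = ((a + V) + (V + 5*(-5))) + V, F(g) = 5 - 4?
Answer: sqrt(22451) ≈ 149.84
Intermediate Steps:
F(g) = 1
P(a, V) = -25 + a + 3*V (P(a, V) = ((V + a) + (V - 25)) + V = ((V + a) + (-25 + V)) + V = (-25 + a + 2*V) + V = -25 + a + 3*V)
sqrt(P(F(4), -77) + 22706) = sqrt((-25 + 1 + 3*(-77)) + 22706) = sqrt((-25 + 1 - 231) + 22706) = sqrt(-255 + 22706) = sqrt(22451)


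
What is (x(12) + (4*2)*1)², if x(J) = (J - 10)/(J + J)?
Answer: 9409/144 ≈ 65.340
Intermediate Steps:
x(J) = (-10 + J)/(2*J) (x(J) = (-10 + J)/((2*J)) = (-10 + J)*(1/(2*J)) = (-10 + J)/(2*J))
(x(12) + (4*2)*1)² = ((½)*(-10 + 12)/12 + (4*2)*1)² = ((½)*(1/12)*2 + 8*1)² = (1/12 + 8)² = (97/12)² = 9409/144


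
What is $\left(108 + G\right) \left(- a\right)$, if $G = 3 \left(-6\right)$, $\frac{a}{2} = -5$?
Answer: $900$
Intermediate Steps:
$a = -10$ ($a = 2 \left(-5\right) = -10$)
$G = -18$
$\left(108 + G\right) \left(- a\right) = \left(108 - 18\right) \left(\left(-1\right) \left(-10\right)\right) = 90 \cdot 10 = 900$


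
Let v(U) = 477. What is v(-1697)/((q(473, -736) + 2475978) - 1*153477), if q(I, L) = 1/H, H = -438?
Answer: 208926/1017255437 ≈ 0.00020538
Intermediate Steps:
q(I, L) = -1/438 (q(I, L) = 1/(-438) = -1/438)
v(-1697)/((q(473, -736) + 2475978) - 1*153477) = 477/((-1/438 + 2475978) - 1*153477) = 477/(1084478363/438 - 153477) = 477/(1017255437/438) = 477*(438/1017255437) = 208926/1017255437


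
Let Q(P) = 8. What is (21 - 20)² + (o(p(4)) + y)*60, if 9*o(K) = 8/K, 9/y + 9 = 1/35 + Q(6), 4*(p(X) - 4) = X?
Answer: -27755/51 ≈ -544.22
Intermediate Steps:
p(X) = 4 + X/4
y = -315/34 (y = 9/(-9 + (1/35 + 8)) = 9/(-9 + 281/35) = 9/(-34/35) = 9*(-35/34) = -315/34 ≈ -9.2647)
o(K) = 8/(9*K) (o(K) = (8/K)/9 = 8/(9*K))
(21 - 20)² + (o(p(4)) + y)*60 = (21 - 20)² + (8/(9*(4 + (¼)*4)) - 315/34)*60 = 1² + (8/(9*(4 + 1)) - 315/34)*60 = 1 + ((8/9)/5 - 315/34)*60 = 1 + ((8/9)*(⅕) - 315/34)*60 = 1 + (8/45 - 315/34)*60 = 1 - 13903/1530*60 = 1 - 27806/51 = -27755/51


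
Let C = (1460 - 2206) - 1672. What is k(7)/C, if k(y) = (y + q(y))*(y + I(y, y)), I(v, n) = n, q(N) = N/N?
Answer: -56/1209 ≈ -0.046319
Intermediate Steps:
C = -2418 (C = -746 - 1672 = -2418)
q(N) = 1
k(y) = 2*y*(1 + y) (k(y) = (y + 1)*(y + y) = (1 + y)*(2*y) = 2*y*(1 + y))
k(7)/C = (2*7*(1 + 7))/(-2418) = (2*7*8)*(-1/2418) = 112*(-1/2418) = -56/1209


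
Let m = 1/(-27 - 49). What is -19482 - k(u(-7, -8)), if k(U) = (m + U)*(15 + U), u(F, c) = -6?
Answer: -1476519/76 ≈ -19428.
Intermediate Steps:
m = -1/76 (m = 1/(-76) = -1/76 ≈ -0.013158)
k(U) = (15 + U)*(-1/76 + U) (k(U) = (-1/76 + U)*(15 + U) = (15 + U)*(-1/76 + U))
-19482 - k(u(-7, -8)) = -19482 - (-15/76 + (-6)² + (1139/76)*(-6)) = -19482 - (-15/76 + 36 - 3417/38) = -19482 - 1*(-4113/76) = -19482 + 4113/76 = -1476519/76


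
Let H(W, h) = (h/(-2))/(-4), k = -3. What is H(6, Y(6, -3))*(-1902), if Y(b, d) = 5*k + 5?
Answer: 4755/2 ≈ 2377.5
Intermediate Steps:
Y(b, d) = -10 (Y(b, d) = 5*(-3) + 5 = -15 + 5 = -10)
H(W, h) = h/8 (H(W, h) = (h*(-1/2))*(-1/4) = -h/2*(-1/4) = h/8)
H(6, Y(6, -3))*(-1902) = ((1/8)*(-10))*(-1902) = -5/4*(-1902) = 4755/2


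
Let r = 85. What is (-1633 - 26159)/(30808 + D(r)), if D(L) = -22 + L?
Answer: -27792/30871 ≈ -0.90026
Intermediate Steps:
(-1633 - 26159)/(30808 + D(r)) = (-1633 - 26159)/(30808 + (-22 + 85)) = -27792/(30808 + 63) = -27792/30871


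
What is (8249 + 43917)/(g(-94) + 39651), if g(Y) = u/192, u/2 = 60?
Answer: 417328/317213 ≈ 1.3156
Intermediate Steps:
u = 120 (u = 2*60 = 120)
g(Y) = 5/8 (g(Y) = 120/192 = 120*(1/192) = 5/8)
(8249 + 43917)/(g(-94) + 39651) = (8249 + 43917)/(5/8 + 39651) = 52166/(317213/8) = 52166*(8/317213) = 417328/317213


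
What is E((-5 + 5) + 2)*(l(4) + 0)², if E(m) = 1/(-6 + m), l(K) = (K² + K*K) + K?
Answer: -324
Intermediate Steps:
l(K) = K + 2*K² (l(K) = (K² + K²) + K = 2*K² + K = K + 2*K²)
E((-5 + 5) + 2)*(l(4) + 0)² = (4*(1 + 2*4) + 0)²/(-6 + ((-5 + 5) + 2)) = (4*(1 + 8) + 0)²/(-6 + (0 + 2)) = (4*9 + 0)²/(-6 + 2) = (36 + 0)²/(-4) = -¼*36² = -¼*1296 = -324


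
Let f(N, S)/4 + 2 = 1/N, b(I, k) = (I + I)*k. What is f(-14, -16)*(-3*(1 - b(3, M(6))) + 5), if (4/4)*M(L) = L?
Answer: -6380/7 ≈ -911.43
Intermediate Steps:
M(L) = L
b(I, k) = 2*I*k (b(I, k) = (2*I)*k = 2*I*k)
f(N, S) = -8 + 4/N
f(-14, -16)*(-3*(1 - b(3, M(6))) + 5) = (-8 + 4/(-14))*(-3*(1 - 2*3*6) + 5) = (-8 + 4*(-1/14))*(-3*(1 - 1*36) + 5) = (-8 - 2/7)*(-3*(1 - 36) + 5) = -58*(-3*(-35) + 5)/7 = -58*(105 + 5)/7 = -58/7*110 = -6380/7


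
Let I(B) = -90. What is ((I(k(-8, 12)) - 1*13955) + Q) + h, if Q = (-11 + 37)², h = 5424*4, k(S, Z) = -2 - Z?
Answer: 8327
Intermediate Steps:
h = 21696
Q = 676 (Q = 26² = 676)
((I(k(-8, 12)) - 1*13955) + Q) + h = ((-90 - 1*13955) + 676) + 21696 = ((-90 - 13955) + 676) + 21696 = (-14045 + 676) + 21696 = -13369 + 21696 = 8327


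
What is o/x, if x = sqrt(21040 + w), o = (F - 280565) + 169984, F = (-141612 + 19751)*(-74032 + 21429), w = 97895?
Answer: 712238178*sqrt(13215)/4405 ≈ 1.8587e+7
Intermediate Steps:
F = 6410254183 (F = -121861*(-52603) = 6410254183)
o = 6410143602 (o = (6410254183 - 280565) + 169984 = 6409973618 + 169984 = 6410143602)
x = 3*sqrt(13215) (x = sqrt(21040 + 97895) = sqrt(118935) = 3*sqrt(13215) ≈ 344.87)
o/x = 6410143602/((3*sqrt(13215))) = 6410143602*(sqrt(13215)/39645) = 712238178*sqrt(13215)/4405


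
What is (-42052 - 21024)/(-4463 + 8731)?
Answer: -15769/1067 ≈ -14.779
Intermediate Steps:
(-42052 - 21024)/(-4463 + 8731) = -63076/4268 = -63076*1/4268 = -15769/1067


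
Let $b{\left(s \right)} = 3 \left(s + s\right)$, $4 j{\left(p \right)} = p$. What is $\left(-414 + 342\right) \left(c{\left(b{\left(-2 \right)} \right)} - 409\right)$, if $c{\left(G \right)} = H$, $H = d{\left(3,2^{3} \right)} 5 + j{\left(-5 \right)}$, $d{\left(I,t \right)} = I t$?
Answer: $20898$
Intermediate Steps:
$j{\left(p \right)} = \frac{p}{4}$
$b{\left(s \right)} = 6 s$ ($b{\left(s \right)} = 3 \cdot 2 s = 6 s$)
$H = \frac{475}{4}$ ($H = 3 \cdot 2^{3} \cdot 5 + \frac{1}{4} \left(-5\right) = 3 \cdot 8 \cdot 5 - \frac{5}{4} = 24 \cdot 5 - \frac{5}{4} = 120 - \frac{5}{4} = \frac{475}{4} \approx 118.75$)
$c{\left(G \right)} = \frac{475}{4}$
$\left(-414 + 342\right) \left(c{\left(b{\left(-2 \right)} \right)} - 409\right) = \left(-414 + 342\right) \left(\frac{475}{4} - 409\right) = \left(-72\right) \left(- \frac{1161}{4}\right) = 20898$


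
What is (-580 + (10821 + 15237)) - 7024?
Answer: 18454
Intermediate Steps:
(-580 + (10821 + 15237)) - 7024 = (-580 + 26058) - 7024 = 25478 - 7024 = 18454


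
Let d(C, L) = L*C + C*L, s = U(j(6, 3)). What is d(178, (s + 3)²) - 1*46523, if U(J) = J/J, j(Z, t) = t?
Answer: -40827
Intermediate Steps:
U(J) = 1
s = 1
d(C, L) = 2*C*L (d(C, L) = C*L + C*L = 2*C*L)
d(178, (s + 3)²) - 1*46523 = 2*178*(1 + 3)² - 1*46523 = 2*178*4² - 46523 = 2*178*16 - 46523 = 5696 - 46523 = -40827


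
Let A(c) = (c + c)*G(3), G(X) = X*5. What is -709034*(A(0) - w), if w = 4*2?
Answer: 5672272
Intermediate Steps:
G(X) = 5*X
A(c) = 30*c (A(c) = (c + c)*(5*3) = (2*c)*15 = 30*c)
w = 8
-709034*(A(0) - w) = -709034*(30*0 - 1*8) = -709034*(0 - 8) = -709034*(-8) = 5672272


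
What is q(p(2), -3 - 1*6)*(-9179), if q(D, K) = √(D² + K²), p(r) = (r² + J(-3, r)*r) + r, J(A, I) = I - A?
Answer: -9179*√337 ≈ -1.6850e+5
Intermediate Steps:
p(r) = r + r² + r*(3 + r) (p(r) = (r² + (r - 1*(-3))*r) + r = (r² + (r + 3)*r) + r = (r² + (3 + r)*r) + r = (r² + r*(3 + r)) + r = r + r² + r*(3 + r))
q(p(2), -3 - 1*6)*(-9179) = √((2*2*(2 + 2))² + (-3 - 1*6)²)*(-9179) = √((2*2*4)² + (-3 - 6)²)*(-9179) = √(16² + (-9)²)*(-9179) = √(256 + 81)*(-9179) = √337*(-9179) = -9179*√337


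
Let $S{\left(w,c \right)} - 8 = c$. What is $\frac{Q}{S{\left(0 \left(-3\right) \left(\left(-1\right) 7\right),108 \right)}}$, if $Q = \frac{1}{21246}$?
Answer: $\frac{1}{2464536} \approx 4.0576 \cdot 10^{-7}$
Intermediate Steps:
$S{\left(w,c \right)} = 8 + c$
$Q = \frac{1}{21246} \approx 4.7068 \cdot 10^{-5}$
$\frac{Q}{S{\left(0 \left(-3\right) \left(\left(-1\right) 7\right),108 \right)}} = \frac{1}{21246 \left(8 + 108\right)} = \frac{1}{21246 \cdot 116} = \frac{1}{21246} \cdot \frac{1}{116} = \frac{1}{2464536}$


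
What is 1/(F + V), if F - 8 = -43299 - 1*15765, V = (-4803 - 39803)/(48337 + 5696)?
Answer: -54033/3191017454 ≈ -1.6933e-5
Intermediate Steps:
V = -44606/54033 ≈ -0.82553
F = -59056 (F = 8 + (-43299 - 1*15765) = 8 + (-43299 - 15765) = 8 - 59064 = -59056)
1/(F + V) = 1/(-59056 - 44606/54033) = 1/(-3191017454/54033) = -54033/3191017454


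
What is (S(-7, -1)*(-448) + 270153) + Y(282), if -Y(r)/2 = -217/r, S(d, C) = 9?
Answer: 37523278/141 ≈ 2.6612e+5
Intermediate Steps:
Y(r) = 434/r (Y(r) = -(-434)/r = 434/r)
(S(-7, -1)*(-448) + 270153) + Y(282) = (9*(-448) + 270153) + 434/282 = (-4032 + 270153) + 434*(1/282) = 266121 + 217/141 = 37523278/141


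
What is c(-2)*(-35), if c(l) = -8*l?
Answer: -560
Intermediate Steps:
c(-2)*(-35) = -8*(-2)*(-35) = 16*(-35) = -560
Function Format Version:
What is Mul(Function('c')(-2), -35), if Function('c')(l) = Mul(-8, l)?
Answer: -560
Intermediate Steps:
Mul(Function('c')(-2), -35) = Mul(Mul(-8, -2), -35) = Mul(16, -35) = -560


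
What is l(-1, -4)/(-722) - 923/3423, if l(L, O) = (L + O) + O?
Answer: -635599/2471406 ≈ -0.25718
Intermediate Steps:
l(L, O) = L + 2*O
l(-1, -4)/(-722) - 923/3423 = (-1 + 2*(-4))/(-722) - 923/3423 = (-1 - 8)*(-1/722) - 923*1/3423 = -9*(-1/722) - 923/3423 = 9/722 - 923/3423 = -635599/2471406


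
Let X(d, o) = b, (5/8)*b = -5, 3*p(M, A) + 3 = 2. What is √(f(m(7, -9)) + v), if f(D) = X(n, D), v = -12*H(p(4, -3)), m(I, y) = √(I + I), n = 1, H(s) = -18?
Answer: 4*√13 ≈ 14.422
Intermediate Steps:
p(M, A) = -⅓ (p(M, A) = -1 + (⅓)*2 = -1 + ⅔ = -⅓)
b = -8 (b = (8/5)*(-5) = -8)
m(I, y) = √2*√I (m(I, y) = √(2*I) = √2*√I)
X(d, o) = -8
v = 216 (v = -12*(-18) = 216)
f(D) = -8
√(f(m(7, -9)) + v) = √(-8 + 216) = √208 = 4*√13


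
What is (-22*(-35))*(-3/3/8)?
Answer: -385/4 ≈ -96.250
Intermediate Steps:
(-22*(-35))*(-3/3/8) = 770*(-3*⅓*(⅛)) = 770*(-1*⅛) = 770*(-⅛) = -385/4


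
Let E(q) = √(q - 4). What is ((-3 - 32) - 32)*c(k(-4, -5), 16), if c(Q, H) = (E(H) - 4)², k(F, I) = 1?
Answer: -1876 + 1072*√3 ≈ -19.242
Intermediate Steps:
E(q) = √(-4 + q)
c(Q, H) = (-4 + √(-4 + H))² (c(Q, H) = (√(-4 + H) - 4)² = (-4 + √(-4 + H))²)
((-3 - 32) - 32)*c(k(-4, -5), 16) = ((-3 - 32) - 32)*(-4 + √(-4 + 16))² = (-35 - 32)*(-4 + √12)² = -67*(-4 + 2*√3)²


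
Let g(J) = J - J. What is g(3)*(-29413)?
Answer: 0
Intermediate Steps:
g(J) = 0
g(3)*(-29413) = 0*(-29413) = 0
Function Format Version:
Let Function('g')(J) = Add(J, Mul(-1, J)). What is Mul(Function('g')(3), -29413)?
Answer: 0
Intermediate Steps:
Function('g')(J) = 0
Mul(Function('g')(3), -29413) = Mul(0, -29413) = 0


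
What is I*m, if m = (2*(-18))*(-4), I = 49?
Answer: 7056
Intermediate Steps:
m = 144 (m = -36*(-4) = 144)
I*m = 49*144 = 7056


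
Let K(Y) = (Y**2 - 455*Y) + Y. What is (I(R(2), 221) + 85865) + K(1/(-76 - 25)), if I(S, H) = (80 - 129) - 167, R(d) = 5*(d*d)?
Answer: 873751304/10201 ≈ 85654.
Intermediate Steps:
K(Y) = Y**2 - 454*Y
R(d) = 5*d**2
I(S, H) = -216 (I(S, H) = -49 - 167 = -216)
(I(R(2), 221) + 85865) + K(1/(-76 - 25)) = (-216 + 85865) + (-454 + 1/(-76 - 25))/(-76 - 25) = 85649 + (-454 + 1/(-101))/(-101) = 85649 - (-454 - 1/101)/101 = 85649 - 1/101*(-45855/101) = 85649 + 45855/10201 = 873751304/10201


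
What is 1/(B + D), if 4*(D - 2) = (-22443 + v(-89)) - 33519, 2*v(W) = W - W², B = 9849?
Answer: -4/20563 ≈ -0.00019452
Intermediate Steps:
v(W) = W/2 - W²/2 (v(W) = (W - W²)/2 = W/2 - W²/2)
D = -59959/4 (D = 2 + ((-22443 + (½)*(-89)*(1 - 1*(-89))) - 33519)/4 = 2 + ((-22443 + (½)*(-89)*(1 + 89)) - 33519)/4 = 2 + ((-22443 + (½)*(-89)*90) - 33519)/4 = 2 + ((-22443 - 4005) - 33519)/4 = 2 + (-26448 - 33519)/4 = 2 + (¼)*(-59967) = 2 - 59967/4 = -59959/4 ≈ -14990.)
1/(B + D) = 1/(9849 - 59959/4) = 1/(-20563/4) = -4/20563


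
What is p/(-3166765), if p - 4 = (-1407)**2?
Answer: -1979653/3166765 ≈ -0.62513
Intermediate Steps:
p = 1979653 (p = 4 + (-1407)**2 = 4 + 1979649 = 1979653)
p/(-3166765) = 1979653/(-3166765) = 1979653*(-1/3166765) = -1979653/3166765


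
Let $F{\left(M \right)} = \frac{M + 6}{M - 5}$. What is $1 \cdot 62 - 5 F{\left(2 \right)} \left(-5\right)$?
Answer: $- \frac{12400}{3} \approx -4133.3$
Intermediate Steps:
$F{\left(M \right)} = \frac{6 + M}{-5 + M}$
$1 \cdot 62 - 5 F{\left(2 \right)} \left(-5\right) = 1 \cdot 62 - 5 \frac{6 + 2}{-5 + 2} \left(-5\right) = 62 - 5 \frac{1}{-3} \cdot 8 \left(-5\right) = 62 - 5 \left(\left(- \frac{1}{3}\right) 8\right) \left(-5\right) = 62 \left(-5\right) \left(- \frac{8}{3}\right) \left(-5\right) = 62 \cdot \frac{40}{3} \left(-5\right) = 62 \left(- \frac{200}{3}\right) = - \frac{12400}{3}$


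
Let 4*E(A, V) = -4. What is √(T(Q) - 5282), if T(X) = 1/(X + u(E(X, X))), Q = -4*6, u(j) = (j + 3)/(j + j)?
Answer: I*√132051/5 ≈ 72.678*I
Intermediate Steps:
E(A, V) = -1 (E(A, V) = (¼)*(-4) = -1)
u(j) = (3 + j)/(2*j) (u(j) = (3 + j)/((2*j)) = (3 + j)*(1/(2*j)) = (3 + j)/(2*j))
Q = -24
T(X) = 1/(-1 + X) (T(X) = 1/(X + (½)*(3 - 1)/(-1)) = 1/(X + (½)*(-1)*2) = 1/(X - 1) = 1/(-1 + X))
√(T(Q) - 5282) = √(1/(-1 - 24) - 5282) = √(1/(-25) - 5282) = √(-1/25 - 5282) = √(-132051/25) = I*√132051/5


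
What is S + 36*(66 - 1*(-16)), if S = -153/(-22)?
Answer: 65097/22 ≈ 2959.0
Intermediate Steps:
S = 153/22 (S = -153*(-1/22) = 153/22 ≈ 6.9545)
S + 36*(66 - 1*(-16)) = 153/22 + 36*(66 - 1*(-16)) = 153/22 + 36*(66 + 16) = 153/22 + 36*82 = 153/22 + 2952 = 65097/22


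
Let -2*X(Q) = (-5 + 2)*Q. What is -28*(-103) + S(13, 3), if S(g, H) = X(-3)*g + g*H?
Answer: 5729/2 ≈ 2864.5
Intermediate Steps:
X(Q) = 3*Q/2 (X(Q) = -(-5 + 2)*Q/2 = -(-3)*Q/2 = 3*Q/2)
S(g, H) = -9*g/2 + H*g (S(g, H) = ((3/2)*(-3))*g + g*H = -9*g/2 + H*g)
-28*(-103) + S(13, 3) = -28*(-103) + (½)*13*(-9 + 2*3) = 2884 + (½)*13*(-9 + 6) = 2884 + (½)*13*(-3) = 2884 - 39/2 = 5729/2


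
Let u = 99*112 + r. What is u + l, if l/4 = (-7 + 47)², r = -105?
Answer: 17383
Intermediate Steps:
u = 10983 (u = 99*112 - 105 = 11088 - 105 = 10983)
l = 6400 (l = 4*(-7 + 47)² = 4*40² = 4*1600 = 6400)
u + l = 10983 + 6400 = 17383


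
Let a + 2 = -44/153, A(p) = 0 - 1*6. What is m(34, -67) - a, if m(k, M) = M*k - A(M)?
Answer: -347266/153 ≈ -2269.7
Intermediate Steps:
A(p) = -6 (A(p) = 0 - 6 = -6)
m(k, M) = 6 + M*k (m(k, M) = M*k - 1*(-6) = M*k + 6 = 6 + M*k)
a = -350/153 (a = -2 - 44/153 = -350/153 ≈ -2.2876)
m(34, -67) - a = (6 - 67*34) - 1*(-350/153) = (6 - 2278) + 350/153 = -2272 + 350/153 = -347266/153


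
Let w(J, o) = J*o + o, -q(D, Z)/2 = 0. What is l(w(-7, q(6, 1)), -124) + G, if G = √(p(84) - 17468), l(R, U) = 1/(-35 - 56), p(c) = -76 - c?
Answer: -1/91 + 2*I*√4407 ≈ -0.010989 + 132.77*I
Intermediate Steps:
q(D, Z) = 0 (q(D, Z) = -2*0 = 0)
w(J, o) = o + J*o
l(R, U) = -1/91 (l(R, U) = 1/(-91) = -1/91)
G = 2*I*√4407 (G = √((-76 - 1*84) - 17468) = √((-76 - 84) - 17468) = √(-160 - 17468) = √(-17628) = 2*I*√4407 ≈ 132.77*I)
l(w(-7, q(6, 1)), -124) + G = -1/91 + 2*I*√4407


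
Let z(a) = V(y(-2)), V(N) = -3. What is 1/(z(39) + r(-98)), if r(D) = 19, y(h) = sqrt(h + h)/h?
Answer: 1/16 ≈ 0.062500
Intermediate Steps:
y(h) = sqrt(2)/sqrt(h) (y(h) = sqrt(2*h)/h = (sqrt(2)*sqrt(h))/h = sqrt(2)/sqrt(h))
z(a) = -3
1/(z(39) + r(-98)) = 1/(-3 + 19) = 1/16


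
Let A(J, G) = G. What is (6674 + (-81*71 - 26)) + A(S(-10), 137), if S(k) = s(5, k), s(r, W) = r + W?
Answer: 1034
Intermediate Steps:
s(r, W) = W + r
S(k) = 5 + k (S(k) = k + 5 = 5 + k)
(6674 + (-81*71 - 26)) + A(S(-10), 137) = (6674 + (-81*71 - 26)) + 137 = (6674 + (-5751 - 26)) + 137 = (6674 - 5777) + 137 = 897 + 137 = 1034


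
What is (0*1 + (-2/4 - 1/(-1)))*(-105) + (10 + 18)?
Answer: -49/2 ≈ -24.500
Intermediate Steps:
(0*1 + (-2/4 - 1/(-1)))*(-105) + (10 + 18) = (0 + (-2*¼ - 1*(-1)))*(-105) + 28 = (0 + (-½ + 1))*(-105) + 28 = (0 + ½)*(-105) + 28 = (½)*(-105) + 28 = -105/2 + 28 = -49/2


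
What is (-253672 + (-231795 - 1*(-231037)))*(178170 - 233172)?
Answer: 13994158860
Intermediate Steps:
(-253672 + (-231795 - 1*(-231037)))*(178170 - 233172) = (-253672 + (-231795 + 231037))*(-55002) = (-253672 - 758)*(-55002) = -254430*(-55002) = 13994158860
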